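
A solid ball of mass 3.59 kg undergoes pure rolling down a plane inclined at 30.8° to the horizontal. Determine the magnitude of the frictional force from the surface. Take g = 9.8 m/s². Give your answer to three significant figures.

Here I = (2/5)MR², so the shape factor k = I/(MR²) = 0.4.
Newton's second law down the slope: Mg sinθ − f = Ma. The torque equation fR = Iα (with α = a/R) gives f = kMa.
Combining, a = g sinθ/(1+k) and f = kMa = kMg sinθ/(1+k).
f = 0.4 × 3.59 × 9.8 × sin30.8° / 1.4 ≈ 5.15 N.

f ≈ 5.15 N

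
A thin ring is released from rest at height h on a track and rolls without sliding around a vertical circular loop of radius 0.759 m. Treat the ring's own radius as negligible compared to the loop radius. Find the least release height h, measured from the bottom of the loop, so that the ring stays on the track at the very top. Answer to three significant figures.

h_min ≈ 2.28 m

With I = MR², the ratio k = I/(MR²) is 1.
At the top, contact is just lost when gravity alone supplies the centripetal force: Mg = Mv_top²/r, i.e. v_top² = gr.
With ω = v/R, the kinetic energy at speed v is ½(1+k)Mv² = Mv².
Energy conservation from release (height h) to the top (height 2r): Mgh = Mg(2r) + M·gr.
Thus h_min = 2r + (1+k)r/2 = r(2 + 2/2) = 0.759 × 3 ≈ 2.28 m.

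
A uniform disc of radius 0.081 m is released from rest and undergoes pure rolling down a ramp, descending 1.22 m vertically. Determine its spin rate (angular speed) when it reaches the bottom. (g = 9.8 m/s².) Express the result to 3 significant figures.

For this body I = (1/2)MR², i.e. k = I/(MR²) = 0.5.
The rolling condition ω = v/R makes the rotational term ½I(v/R)² = ½kMv², so KE_total = ½(1+k)Mv² = (3/4)Mv².
Energy conservation Mgh = ½(1+k)Mv² gives v = √(2gh/(1+k)) = √(2 × 9.8 × 1.22 / 1.5) = 3.993 m/s.
Then ω = v/R = 3.993 / 0.081 ≈ 49.3 rad/s.

ω ≈ 49.3 rad/s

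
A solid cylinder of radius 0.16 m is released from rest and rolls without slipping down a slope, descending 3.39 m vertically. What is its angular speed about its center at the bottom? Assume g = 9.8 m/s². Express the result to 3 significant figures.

ω ≈ 41.6 rad/s

For this body I = (1/2)MR², i.e. k = I/(MR²) = 0.5.
The rolling condition ω = v/R makes the rotational term ½I(v/R)² = ½kMv², so KE_total = ½(1+k)Mv² = (3/4)Mv².
Energy conservation Mgh = ½(1+k)Mv² gives v = √(2gh/(1+k)) = √(2 × 9.8 × 3.39 / 1.5) = 6.656 m/s.
The angular speed follows from ω = v/R = 6.656/0.16 ≈ 41.6 rad/s.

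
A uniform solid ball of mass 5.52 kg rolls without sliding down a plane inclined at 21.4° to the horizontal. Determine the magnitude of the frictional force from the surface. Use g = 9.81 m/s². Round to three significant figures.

With I = (2/5)MR², the ratio k = I/(MR²) is 0.4.
Along the incline Mg sinθ − f = Ma, and torque about the center fR = Iα = kMR²(a/R) gives f = kMa.
Combining, a = g sinθ/(1+k) and f = kMa = kMg sinθ/(1+k).
f = 0.4 × 5.52 × 9.81 × sin21.4° / 1.4 ≈ 5.65 N.

f ≈ 5.65 N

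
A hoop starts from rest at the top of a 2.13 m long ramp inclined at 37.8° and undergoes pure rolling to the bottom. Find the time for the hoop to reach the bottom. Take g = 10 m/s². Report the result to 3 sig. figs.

t ≈ 1.18 s

With I = MR², the ratio k = I/(MR²) is 1.
Translational: Mg sinθ − f = Ma. Rotational about the CM: fR = Iα = kMRa, so f = kMa.
Hence a = g sinθ/(1+k) = 10×sin37.8°/2 = 3.065 m/s².
Starting from rest, L = ½at², so t = √(2L/a) = √(2×2.13/3.065) ≈ 1.18 s.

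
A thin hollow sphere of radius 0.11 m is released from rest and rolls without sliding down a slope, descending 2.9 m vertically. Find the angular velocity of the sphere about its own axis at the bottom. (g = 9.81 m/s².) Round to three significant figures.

The moment of inertia is (2/3)MR², giving k ≡ I/(MR²) = 2/3.
The rolling condition ω = v/R makes the rotational term ½I(v/R)² = ½kMv², so KE_total = ½(1+k)Mv² = (5/6)Mv².
Energy conservation Mgh = ½(1+k)Mv² gives v = √(2gh/(1+k)) = √(2 × 9.81 × 2.9 / 1.667) = 5.843 m/s.
The angular speed follows from ω = v/R = 5.843/0.11 ≈ 53.1 rad/s.

ω ≈ 53.1 rad/s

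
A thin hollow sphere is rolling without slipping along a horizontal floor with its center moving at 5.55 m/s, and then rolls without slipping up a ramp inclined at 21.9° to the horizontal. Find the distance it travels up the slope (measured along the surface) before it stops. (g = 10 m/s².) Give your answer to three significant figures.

d ≈ 6.88 m

The moment of inertia is (2/3)MR², giving k ≡ I/(MR²) = 2/3.
Rolling without slipping gives ω = v/R, so the total kinetic energy is ½Mv² + ½Iω² = ½(1+k)Mv² = (5/6)Mv².
Setting this equal to Mgh gives the vertical rise h = (1+k)v₀²/(2g) = 1.667×5.55²/(2×10) = 2.567 m.
Along the incline, d = h/sinθ = 2.567/sin21.9° ≈ 6.88 m.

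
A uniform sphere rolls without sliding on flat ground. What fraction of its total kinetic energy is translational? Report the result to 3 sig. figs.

Here I = (2/5)MR², so the shape factor k = I/(MR²) = 0.4.
Since ω = v/R, the translational part is ½Mv² and the rotational part is ½I(v/R)² = ½kMv²; the total is ½(1+k)Mv².
The translational fraction is therefore 1/(1+k) = 1/1.4 ≈ 0.714.

fraction ≈ 0.714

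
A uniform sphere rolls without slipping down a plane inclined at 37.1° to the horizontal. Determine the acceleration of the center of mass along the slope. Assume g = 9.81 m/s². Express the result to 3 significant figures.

a ≈ 4.23 m/s²

The moment of inertia is (2/5)MR², giving k ≡ I/(MR²) = 0.4.
Along the incline Mg sinθ − f = Ma, and torque about the center fR = Iα = kMR²(a/R) gives f = kMa.
Eliminating f: Mg sinθ = (1+k)Ma, so a = g sinθ/(1+k) = 9.81 × sin37.1° / 1.4 ≈ 4.23 m/s².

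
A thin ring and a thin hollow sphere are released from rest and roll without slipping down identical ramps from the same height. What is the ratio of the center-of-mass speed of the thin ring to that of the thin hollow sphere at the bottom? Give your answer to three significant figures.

v_ratio ≈ 0.913

Each satisfies Mgh = ½(1+k)Mv² with k = I/(MR²), so v ∝ 1/√(1+k).
For the thin ring k = 1; for the thin hollow sphere k = 2/3.
v₁/v₂ = √((1+k₂)/(1+k₁)) = √(1.667/2) ≈ 0.913.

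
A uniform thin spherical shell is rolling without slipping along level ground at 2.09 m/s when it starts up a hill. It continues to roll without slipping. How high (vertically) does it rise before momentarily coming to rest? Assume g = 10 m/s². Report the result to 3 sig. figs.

The moment of inertia is (2/3)MR², giving k ≡ I/(MR²) = 2/3.
Since it rolls without slipping, ω = v/R and KE = ½Mv² + ½Iω² = ½(1+k)Mv² = (5/6)Mv².
All of this converts to potential energy at the highest point: (5/6)Mv₀² = Mgh.
Thus h = (1+k)v₀²/(2g) = 1.667 × 2.09² / (2 × 10) ≈ 0.364 m.

h ≈ 0.364 m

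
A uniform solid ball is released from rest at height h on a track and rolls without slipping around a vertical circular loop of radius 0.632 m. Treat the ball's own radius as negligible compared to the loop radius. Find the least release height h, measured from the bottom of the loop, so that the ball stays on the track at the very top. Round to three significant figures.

With I = (2/5)MR², the ratio k = I/(MR²) is 0.4.
At the top of the loop, the minimum-contact condition is Mg = Mv_top²/r, so v_top² = gr.
With ω = v/R, the kinetic energy at speed v is ½(1+k)Mv² = (7/10)Mv².
Energy conservation from release (height h) to the top (height 2r): Mgh = Mg(2r) + (7/10)M·gr.
Thus h_min = 2r + (1+k)r/2 = r(2 + 1.4/2) = 0.632 × 2.7 ≈ 1.71 m.

h_min ≈ 1.71 m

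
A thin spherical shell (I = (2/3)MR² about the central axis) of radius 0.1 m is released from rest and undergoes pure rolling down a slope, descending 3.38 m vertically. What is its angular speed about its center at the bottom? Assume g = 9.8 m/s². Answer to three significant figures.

ω ≈ 63.0 rad/s

With I = (2/3)MR², the ratio k = I/(MR²) is 2/3.
Pure rolling means v = ωR; then KE = ½Mv² + ½I(v/R)² = ½(1+k)Mv² = (5/6)Mv².
Energy conservation Mgh = ½(1+k)Mv² gives v = √(2gh/(1+k)) = √(2 × 9.8 × 3.38 / 1.667) = 6.305 m/s.
Then ω = v/R = 6.305 / 0.1 ≈ 63.0 rad/s.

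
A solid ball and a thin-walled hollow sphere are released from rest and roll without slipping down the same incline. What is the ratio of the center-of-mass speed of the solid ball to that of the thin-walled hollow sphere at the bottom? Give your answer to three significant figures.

Each satisfies Mgh = ½(1+k)Mv² with k = I/(MR²), so v ∝ 1/√(1+k).
For the solid ball k = 0.4; for the thin-walled hollow sphere k = 2/3.
v₁/v₂ = √((1+k₂)/(1+k₁)) = √(1.667/1.4) ≈ 1.09.

v_ratio ≈ 1.09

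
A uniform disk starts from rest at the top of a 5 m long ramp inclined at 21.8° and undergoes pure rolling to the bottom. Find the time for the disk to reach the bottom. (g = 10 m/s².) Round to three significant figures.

With I = (1/2)MR², the ratio k = I/(MR²) is 0.5.
Translational: Mg sinθ − f = Ma. Rotational about the CM: fR = Iα = kMRa, so f = kMa.
Hence a = g sinθ/(1+k) = 10×sin21.8°/1.5 = 2.476 m/s².
Starting from rest, L = ½at², so t = √(2L/a) = √(2×5/2.476) ≈ 2.01 s.

t ≈ 2.01 s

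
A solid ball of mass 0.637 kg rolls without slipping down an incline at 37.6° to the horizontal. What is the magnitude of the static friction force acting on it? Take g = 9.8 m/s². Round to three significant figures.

For this body I = (2/5)MR², i.e. k = I/(MR²) = 0.4.
Translational: Mg sinθ − f = Ma. Rotational about the CM: fR = Iα = kMRa, so f = kMa.
Combining, a = g sinθ/(1+k) and f = kMa = kMg sinθ/(1+k).
f = 0.4 × 0.637 × 9.8 × sin37.6° / 1.4 ≈ 1.09 N.

f ≈ 1.09 N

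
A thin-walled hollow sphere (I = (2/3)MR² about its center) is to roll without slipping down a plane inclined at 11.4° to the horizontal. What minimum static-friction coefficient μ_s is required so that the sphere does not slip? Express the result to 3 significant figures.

Here I = (2/3)MR², so the shape factor k = I/(MR²) = 2/3.
Newton's second law down the slope: Mg sinθ − f = Ma. The torque equation fR = Iα (with α = a/R) gives f = kMa.
These give a = g sinθ/(1+k) and the required friction f = kMg sinθ/(1+k).
The normal force is N = Mg cosθ, so μ_min = f/N = k tanθ/(1+k).
μ_min = (2/3) × tan11.4° / 1.667 ≈ 0.0807.

μ_min ≈ 0.0807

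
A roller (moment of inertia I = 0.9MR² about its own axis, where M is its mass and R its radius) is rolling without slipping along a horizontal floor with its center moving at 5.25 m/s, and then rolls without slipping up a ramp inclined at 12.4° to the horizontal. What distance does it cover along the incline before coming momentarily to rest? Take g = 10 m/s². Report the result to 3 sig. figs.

d ≈ 12.2 m

The moment of inertia is 0.9MR², giving k ≡ I/(MR²) = 0.9.
Since it rolls without slipping, ω = v/R and KE = ½Mv² + ½Iω² = ½(1+k)Mv² = (19/20)Mv².
Setting this equal to Mgh gives the vertical rise h = (1+k)v₀²/(2g) = 1.9×5.25²/(2×10) = 2.618 m.
Along the incline, d = h/sinθ = 2.618/sin12.4° ≈ 12.2 m.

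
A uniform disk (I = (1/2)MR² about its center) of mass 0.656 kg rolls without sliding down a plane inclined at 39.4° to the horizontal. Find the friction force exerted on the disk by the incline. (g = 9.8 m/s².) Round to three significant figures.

f ≈ 1.36 N

The moment of inertia is (1/2)MR², giving k ≡ I/(MR²) = 0.5.
Along the incline Mg sinθ − f = Ma, and torque about the center fR = Iα = kMR²(a/R) gives f = kMa.
Combining, a = g sinθ/(1+k) and f = kMa = kMg sinθ/(1+k).
f = 0.5 × 0.656 × 9.8 × sin39.4° / 1.5 ≈ 1.36 N.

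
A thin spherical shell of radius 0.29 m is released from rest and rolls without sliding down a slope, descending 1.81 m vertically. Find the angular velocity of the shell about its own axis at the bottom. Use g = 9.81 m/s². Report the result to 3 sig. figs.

ω ≈ 15.9 rad/s

The moment of inertia is (2/3)MR², giving k ≡ I/(MR²) = 2/3.
Pure rolling means v = ωR; then KE = ½Mv² + ½I(v/R)² = ½(1+k)Mv² = (5/6)Mv².
Energy conservation Mgh = ½(1+k)Mv² gives v = √(2gh/(1+k)) = √(2 × 9.81 × 1.81 / 1.667) = 4.616 m/s.
The angular speed follows from ω = v/R = 4.616/0.29 ≈ 15.9 rad/s.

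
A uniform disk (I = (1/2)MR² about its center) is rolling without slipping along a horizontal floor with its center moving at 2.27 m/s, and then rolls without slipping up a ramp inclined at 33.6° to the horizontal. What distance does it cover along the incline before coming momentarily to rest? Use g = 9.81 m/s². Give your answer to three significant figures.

Here I = (1/2)MR², so the shape factor k = I/(MR²) = 0.5.
Pure rolling means v = ωR; then KE = ½Mv² + ½I(v/R)² = ½(1+k)Mv² = (3/4)Mv².
Setting this equal to Mgh gives the vertical rise h = (1+k)v₀²/(2g) = 1.5×2.27²/(2×9.81) = 0.394 m.
The distance along the slope is d = h/sinθ = 0.394/sin33.6° ≈ 0.712 m.

d ≈ 0.712 m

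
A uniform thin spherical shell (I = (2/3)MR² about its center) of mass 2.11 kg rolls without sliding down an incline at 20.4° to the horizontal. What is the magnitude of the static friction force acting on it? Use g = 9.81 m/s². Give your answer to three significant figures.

f ≈ 2.89 N

With I = (2/3)MR², the ratio k = I/(MR²) is 2/3.
Newton's second law down the slope: Mg sinθ − f = Ma. The torque equation fR = Iα (with α = a/R) gives f = kMa.
Combining, a = g sinθ/(1+k) and f = kMa = kMg sinθ/(1+k).
f = (2/3) × 2.11 × 9.81 × sin20.4° / 1.667 ≈ 2.89 N.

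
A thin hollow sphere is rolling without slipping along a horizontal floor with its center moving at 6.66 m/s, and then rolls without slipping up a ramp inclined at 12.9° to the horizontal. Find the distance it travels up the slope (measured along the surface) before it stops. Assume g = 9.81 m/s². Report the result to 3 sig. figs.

d ≈ 16.9 m

Here I = (2/3)MR², so the shape factor k = I/(MR²) = 2/3.
Rolling without slipping gives ω = v/R, so the total kinetic energy is ½Mv² + ½Iω² = ½(1+k)Mv² = (5/6)Mv².
Setting this equal to Mgh gives the vertical rise h = (1+k)v₀²/(2g) = 1.667×6.66²/(2×9.81) = 3.768 m.
The distance along the slope is d = h/sinθ = 3.768/sin12.9° ≈ 16.9 m.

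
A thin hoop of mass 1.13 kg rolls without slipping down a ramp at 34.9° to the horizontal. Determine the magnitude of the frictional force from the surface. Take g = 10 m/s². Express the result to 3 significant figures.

f ≈ 3.23 N

For this body I = MR², i.e. k = I/(MR²) = 1.
Translational: Mg sinθ − f = Ma. Rotational about the CM: fR = Iα = kMRa, so f = kMa.
Combining, a = g sinθ/(1+k) and f = kMa = kMg sinθ/(1+k).
f = 1 × 1.13 × 10 × sin34.9° / 2 ≈ 3.23 N.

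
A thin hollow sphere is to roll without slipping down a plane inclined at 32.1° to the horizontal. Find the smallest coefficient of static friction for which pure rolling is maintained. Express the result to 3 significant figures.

The moment of inertia is (2/3)MR², giving k ≡ I/(MR²) = 2/3.
Translational: Mg sinθ − f = Ma. Rotational about the CM: fR = Iα = kMRa, so f = kMa.
These give a = g sinθ/(1+k) and the required friction f = kMg sinθ/(1+k).
The normal force is N = Mg cosθ, so μ_min = f/N = k tanθ/(1+k).
μ_min = (2/3) × tan32.1° / 1.667 ≈ 0.251.

μ_min ≈ 0.251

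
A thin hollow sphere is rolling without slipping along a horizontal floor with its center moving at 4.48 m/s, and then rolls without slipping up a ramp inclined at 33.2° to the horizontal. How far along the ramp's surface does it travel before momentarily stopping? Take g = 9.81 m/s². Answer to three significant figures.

The moment of inertia is (2/3)MR², giving k ≡ I/(MR²) = 2/3.
Since it rolls without slipping, ω = v/R and KE = ½Mv² + ½Iω² = ½(1+k)Mv² = (5/6)Mv².
Setting this equal to Mgh gives the vertical rise h = (1+k)v₀²/(2g) = 1.667×4.48²/(2×9.81) = 1.705 m.
The distance along the slope is d = h/sinθ = 1.705/sin33.2° ≈ 3.11 m.

d ≈ 3.11 m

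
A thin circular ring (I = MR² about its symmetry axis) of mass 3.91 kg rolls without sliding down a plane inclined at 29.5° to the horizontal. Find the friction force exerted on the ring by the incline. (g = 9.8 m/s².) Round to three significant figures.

f ≈ 9.43 N

For this body I = MR², i.e. k = I/(MR²) = 1.
Along the incline Mg sinθ − f = Ma, and torque about the center fR = Iα = kMR²(a/R) gives f = kMa.
Combining, a = g sinθ/(1+k) and f = kMa = kMg sinθ/(1+k).
f = 1 × 3.91 × 9.8 × sin29.5° / 2 ≈ 9.43 N.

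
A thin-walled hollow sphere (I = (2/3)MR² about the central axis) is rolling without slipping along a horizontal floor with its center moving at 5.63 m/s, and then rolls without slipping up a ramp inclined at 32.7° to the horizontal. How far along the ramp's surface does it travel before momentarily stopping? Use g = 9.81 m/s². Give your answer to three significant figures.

d ≈ 4.98 m

Here I = (2/3)MR², so the shape factor k = I/(MR²) = 2/3.
Since it rolls without slipping, ω = v/R and KE = ½Mv² + ½Iω² = ½(1+k)Mv² = (5/6)Mv².
Setting this equal to Mgh gives the vertical rise h = (1+k)v₀²/(2g) = 1.667×5.63²/(2×9.81) = 2.693 m.
The distance along the slope is d = h/sinθ = 2.693/sin32.7° ≈ 4.98 m.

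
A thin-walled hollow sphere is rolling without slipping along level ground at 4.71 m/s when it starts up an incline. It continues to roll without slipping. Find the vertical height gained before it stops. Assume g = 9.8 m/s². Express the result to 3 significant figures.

h ≈ 1.89 m

For this body I = (2/3)MR², i.e. k = I/(MR²) = 2/3.
Rolling without slipping gives ω = v/R, so the total kinetic energy is ½Mv² + ½Iω² = ½(1+k)Mv² = (5/6)Mv².
All of this converts to potential energy at the highest point: (5/6)Mv₀² = Mgh.
Thus h = (1+k)v₀²/(2g) = 1.667 × 4.71² / (2 × 9.8) ≈ 1.89 m.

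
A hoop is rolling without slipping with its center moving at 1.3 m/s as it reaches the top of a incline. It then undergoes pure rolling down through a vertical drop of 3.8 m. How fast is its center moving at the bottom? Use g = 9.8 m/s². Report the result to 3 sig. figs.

The moment of inertia is MR², giving k ≡ I/(MR²) = 1.
Rolling without slipping gives ω = v/R, so the total kinetic energy is ½Mv² + ½Iω² = ½(1+k)Mv² = Mv².
Conserving energy between top and bottom: Mv² = Mv₀² + Mgh, hence v² = v₀² + 2gh/(1+k).
v = √(1.3² + 2×9.8×3.8/2) = √38.93 ≈ 6.24 m/s.

v ≈ 6.24 m/s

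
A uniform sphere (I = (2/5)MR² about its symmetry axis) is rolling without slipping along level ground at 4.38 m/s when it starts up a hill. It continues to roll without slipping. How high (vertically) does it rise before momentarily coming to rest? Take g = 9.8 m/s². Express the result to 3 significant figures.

h ≈ 1.37 m

With I = (2/5)MR², the ratio k = I/(MR²) is 0.4.
Rolling without slipping gives ω = v/R, so the total kinetic energy is ½Mv² + ½Iω² = ½(1+k)Mv² = (7/10)Mv².
At the top the kinetic energy is zero, so (7/10)Mv₀² = Mgh.
Thus h = (1+k)v₀²/(2g) = 1.4 × 4.38² / (2 × 9.8) ≈ 1.37 m.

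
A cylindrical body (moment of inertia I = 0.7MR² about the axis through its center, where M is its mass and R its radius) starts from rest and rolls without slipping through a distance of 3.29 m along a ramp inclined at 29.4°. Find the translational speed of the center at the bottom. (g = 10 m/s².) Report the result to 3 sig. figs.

v ≈ 4.36 m/s

With I = 0.7MR², the ratio k = I/(MR²) is 0.7.
Since it rolls without slipping, ω = v/R and KE = ½Mv² + ½Iω² = ½(1+k)Mv² = (17/20)Mv².
The vertical drop is h = L sinθ = 3.29 × sin29.4° = 1.615 m.
Setting Mgh = (17/20)Mv² gives v = √(2gh/(1+k)) = √(2·10·1.615/1.7) ≈ 4.36 m/s.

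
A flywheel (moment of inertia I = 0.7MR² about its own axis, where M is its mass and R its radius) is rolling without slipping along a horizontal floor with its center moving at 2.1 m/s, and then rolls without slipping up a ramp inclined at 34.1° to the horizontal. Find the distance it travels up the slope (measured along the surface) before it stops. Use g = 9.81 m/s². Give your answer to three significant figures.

d ≈ 0.682 m

For this body I = 0.7MR², i.e. k = I/(MR²) = 0.7.
The rolling condition ω = v/R makes the rotational term ½I(v/R)² = ½kMv², so KE_total = ½(1+k)Mv² = (17/20)Mv².
Setting this equal to Mgh gives the vertical rise h = (1+k)v₀²/(2g) = 1.7×2.1²/(2×9.81) = 0.3821 m.
The distance along the slope is d = h/sinθ = 0.3821/sin34.1° ≈ 0.682 m.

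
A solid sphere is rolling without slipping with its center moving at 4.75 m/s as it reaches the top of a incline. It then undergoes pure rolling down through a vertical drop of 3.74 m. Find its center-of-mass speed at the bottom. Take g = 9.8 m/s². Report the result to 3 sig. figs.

With I = (2/5)MR², the ratio k = I/(MR²) is 0.4.
Rolling without slipping gives ω = v/R, so the total kinetic energy is ½Mv² + ½Iω² = ½(1+k)Mv² = (7/10)Mv².
Energy conservation: (7/10)Mv₀² + Mgh = (7/10)Mv², so v² = v₀² + 2gh/(1+k).
v = √(4.75² + 2×9.8×3.74/1.4) = √74.92 ≈ 8.66 m/s.

v ≈ 8.66 m/s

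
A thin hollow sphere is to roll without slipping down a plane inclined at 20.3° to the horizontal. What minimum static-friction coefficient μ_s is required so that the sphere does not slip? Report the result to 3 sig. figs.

μ_min ≈ 0.148

With I = (2/3)MR², the ratio k = I/(MR²) is 2/3.
Along the incline Mg sinθ − f = Ma, and torque about the center fR = Iα = kMR²(a/R) gives f = kMa.
These give a = g sinθ/(1+k) and the required friction f = kMg sinθ/(1+k).
The normal force is N = Mg cosθ, so μ_min = f/N = k tanθ/(1+k).
μ_min = (2/3) × tan20.3° / 1.667 ≈ 0.148.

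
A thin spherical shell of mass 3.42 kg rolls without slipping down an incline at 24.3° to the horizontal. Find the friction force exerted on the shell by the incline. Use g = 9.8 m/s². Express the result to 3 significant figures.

f ≈ 5.52 N

With I = (2/3)MR², the ratio k = I/(MR²) is 2/3.
Along the incline Mg sinθ − f = Ma, and torque about the center fR = Iα = kMR²(a/R) gives f = kMa.
Combining, a = g sinθ/(1+k) and f = kMa = kMg sinθ/(1+k).
f = (2/3) × 3.42 × 9.8 × sin24.3° / 1.667 ≈ 5.52 N.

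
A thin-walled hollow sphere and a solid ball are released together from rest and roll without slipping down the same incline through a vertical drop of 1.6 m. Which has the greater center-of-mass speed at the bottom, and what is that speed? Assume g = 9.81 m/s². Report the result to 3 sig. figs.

the solid ball, at v ≈ 4.74 m/s

For rolling without slipping, Mgh = ½(1+k)Mv² where k = I/(MR²), so v = √(2gh/(1+k)).
Thin-walled hollow sphere: k = 2/3, giving v = √(2×9.81×1.6/1.667) = 4.34 m/s.
Solid ball: k = 0.4, giving v = √(2×9.81×1.6/1.4) = 4.735 m/s.
The smaller k wins: the solid ball, at ≈ 4.74 m/s.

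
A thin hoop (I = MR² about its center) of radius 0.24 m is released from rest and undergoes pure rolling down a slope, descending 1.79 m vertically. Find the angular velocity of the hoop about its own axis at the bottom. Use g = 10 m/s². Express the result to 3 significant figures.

For this body I = MR², i.e. k = I/(MR²) = 1.
Rolling without slipping gives ω = v/R, so the total kinetic energy is ½Mv² + ½Iω² = ½(1+k)Mv² = Mv².
Energy conservation Mgh = ½(1+k)Mv² gives v = √(2gh/(1+k)) = √(2 × 10 × 1.79 / 2) = 4.231 m/s.
The angular speed follows from ω = v/R = 4.231/0.24 ≈ 17.6 rad/s.

ω ≈ 17.6 rad/s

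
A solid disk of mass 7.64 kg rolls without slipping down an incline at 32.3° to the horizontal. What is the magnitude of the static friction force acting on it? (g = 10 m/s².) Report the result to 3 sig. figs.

f ≈ 13.6 N

For this body I = (1/2)MR², i.e. k = I/(MR²) = 0.5.
Translational: Mg sinθ − f = Ma. Rotational about the CM: fR = Iα = kMRa, so f = kMa.
Combining, a = g sinθ/(1+k) and f = kMa = kMg sinθ/(1+k).
f = 0.5 × 7.64 × 10 × sin32.3° / 1.5 ≈ 13.6 N.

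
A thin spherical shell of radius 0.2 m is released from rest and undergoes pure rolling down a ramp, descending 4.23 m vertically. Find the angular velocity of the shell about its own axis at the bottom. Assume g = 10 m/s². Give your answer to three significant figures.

ω ≈ 35.6 rad/s

Here I = (2/3)MR², so the shape factor k = I/(MR²) = 2/3.
Rolling without slipping gives ω = v/R, so the total kinetic energy is ½Mv² + ½Iω² = ½(1+k)Mv² = (5/6)Mv².
Energy conservation Mgh = ½(1+k)Mv² gives v = √(2gh/(1+k)) = √(2 × 10 × 4.23 / 1.667) = 7.125 m/s.
Then ω = v/R = 7.125 / 0.2 ≈ 35.6 rad/s.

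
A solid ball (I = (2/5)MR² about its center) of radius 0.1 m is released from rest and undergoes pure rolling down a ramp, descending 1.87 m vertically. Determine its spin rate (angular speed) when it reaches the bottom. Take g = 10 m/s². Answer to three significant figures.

ω ≈ 51.7 rad/s

With I = (2/5)MR², the ratio k = I/(MR²) is 0.4.
Pure rolling means v = ωR; then KE = ½Mv² + ½I(v/R)² = ½(1+k)Mv² = (7/10)Mv².
Energy conservation Mgh = ½(1+k)Mv² gives v = √(2gh/(1+k)) = √(2 × 10 × 1.87 / 1.4) = 5.169 m/s.
Then ω = v/R = 5.169 / 0.1 ≈ 51.7 rad/s.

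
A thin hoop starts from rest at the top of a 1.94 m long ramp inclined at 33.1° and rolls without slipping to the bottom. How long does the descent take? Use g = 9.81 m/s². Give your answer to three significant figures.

t ≈ 1.20 s

Here I = MR², so the shape factor k = I/(MR²) = 1.
Translational: Mg sinθ − f = Ma. Rotational about the CM: fR = Iα = kMRa, so f = kMa.
Hence a = g sinθ/(1+k) = 9.81×sin33.1°/2 = 2.679 m/s².
With constant a from rest, t = √(2L/a) = √(2·1.94/2.679) ≈ 1.20 s.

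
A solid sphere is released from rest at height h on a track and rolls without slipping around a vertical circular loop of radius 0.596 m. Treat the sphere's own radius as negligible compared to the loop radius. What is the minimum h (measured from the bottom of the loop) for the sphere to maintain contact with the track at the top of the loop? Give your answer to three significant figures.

h_min ≈ 1.61 m

Here I = (2/5)MR², so the shape factor k = I/(MR²) = 0.4.
At the top of the loop, the minimum-contact condition is Mg = Mv_top²/r, so v_top² = gr.
With ω = v/R, the kinetic energy at speed v is ½(1+k)Mv² = (7/10)Mv².
Energy conservation from release (height h) to the top (height 2r): Mgh = Mg(2r) + (7/10)M·gr.
Thus h_min = 2r + (1+k)r/2 = r(2 + 1.4/2) = 0.596 × 2.7 ≈ 1.61 m.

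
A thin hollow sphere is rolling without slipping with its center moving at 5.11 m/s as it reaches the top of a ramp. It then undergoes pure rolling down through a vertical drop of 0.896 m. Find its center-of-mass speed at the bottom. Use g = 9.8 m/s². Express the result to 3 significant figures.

With I = (2/3)MR², the ratio k = I/(MR²) is 2/3.
Since it rolls without slipping, ω = v/R and KE = ½Mv² + ½Iω² = ½(1+k)Mv² = (5/6)Mv².
Conserving energy between top and bottom: (5/6)Mv² = (5/6)Mv₀² + Mgh, hence v² = v₀² + 2gh/(1+k).
v = √(5.11² + 2×9.8×0.896/1.667) = √36.65 ≈ 6.05 m/s.

v ≈ 6.05 m/s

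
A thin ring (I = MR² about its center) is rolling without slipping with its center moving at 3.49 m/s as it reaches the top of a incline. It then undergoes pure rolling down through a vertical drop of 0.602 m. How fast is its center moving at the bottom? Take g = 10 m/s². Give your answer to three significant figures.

The moment of inertia is MR², giving k ≡ I/(MR²) = 1.
Rolling without slipping gives ω = v/R, so the total kinetic energy is ½Mv² + ½Iω² = ½(1+k)Mv² = Mv².
Conserving energy between top and bottom: Mv² = Mv₀² + Mgh, hence v² = v₀² + 2gh/(1+k).
v = √(3.49² + 2×10×0.602/2) = √18.2 ≈ 4.27 m/s.

v ≈ 4.27 m/s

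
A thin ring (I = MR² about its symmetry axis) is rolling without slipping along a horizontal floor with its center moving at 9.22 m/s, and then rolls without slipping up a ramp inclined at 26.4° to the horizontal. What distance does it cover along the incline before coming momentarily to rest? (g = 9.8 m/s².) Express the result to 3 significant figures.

d ≈ 19.5 m

Here I = MR², so the shape factor k = I/(MR²) = 1.
Since it rolls without slipping, ω = v/R and KE = ½Mv² + ½Iω² = ½(1+k)Mv² = Mv².
Setting this equal to Mgh gives the vertical rise h = (1+k)v₀²/(2g) = 2×9.22²/(2×9.8) = 8.674 m.
The distance along the slope is d = h/sinθ = 8.674/sin26.4° ≈ 19.5 m.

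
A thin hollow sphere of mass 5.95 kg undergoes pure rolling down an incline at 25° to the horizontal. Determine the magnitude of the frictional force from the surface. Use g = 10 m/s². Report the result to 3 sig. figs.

f ≈ 10.1 N

With I = (2/3)MR², the ratio k = I/(MR²) is 2/3.
Along the incline Mg sinθ − f = Ma, and torque about the center fR = Iα = kMR²(a/R) gives f = kMa.
Combining, a = g sinθ/(1+k) and f = kMa = kMg sinθ/(1+k).
f = (2/3) × 5.95 × 10 × sin25° / 1.667 ≈ 10.1 N.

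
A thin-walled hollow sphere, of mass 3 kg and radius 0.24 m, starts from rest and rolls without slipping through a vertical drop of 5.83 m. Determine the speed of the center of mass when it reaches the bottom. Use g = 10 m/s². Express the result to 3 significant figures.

With I = (2/3)MR², the ratio k = I/(MR²) is 2/3.
The rolling condition ω = v/R makes the rotational term ½I(v/R)² = ½kMv², so KE_total = ½(1+k)Mv² = (5/6)Mv².
Setting Mgh = (5/6)Mv² gives v = √(2gh/(1+k)) = √(2·10·5.83/1.667) ≈ 8.36 m/s.

v ≈ 8.36 m/s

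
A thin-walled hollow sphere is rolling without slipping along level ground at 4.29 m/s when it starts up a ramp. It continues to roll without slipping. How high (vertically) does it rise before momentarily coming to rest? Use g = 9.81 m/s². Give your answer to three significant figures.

The moment of inertia is (2/3)MR², giving k ≡ I/(MR²) = 2/3.
Pure rolling means v = ωR; then KE = ½Mv² + ½I(v/R)² = ½(1+k)Mv² = (5/6)Mv².
All of this converts to potential energy at the highest point: (5/6)Mv₀² = Mgh.
Thus h = (1+k)v₀²/(2g) = 1.667 × 4.29² / (2 × 9.81) ≈ 1.56 m.

h ≈ 1.56 m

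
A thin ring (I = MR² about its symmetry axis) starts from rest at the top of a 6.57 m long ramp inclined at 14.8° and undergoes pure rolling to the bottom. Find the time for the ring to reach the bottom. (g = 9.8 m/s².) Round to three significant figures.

For this body I = MR², i.e. k = I/(MR²) = 1.
Along the incline Mg sinθ − f = Ma, and torque about the center fR = Iα = kMR²(a/R) gives f = kMa.
Hence a = g sinθ/(1+k) = 9.8×sin14.8°/2 = 1.252 m/s².
Starting from rest, L = ½at², so t = √(2L/a) = √(2×6.57/1.252) ≈ 3.24 s.

t ≈ 3.24 s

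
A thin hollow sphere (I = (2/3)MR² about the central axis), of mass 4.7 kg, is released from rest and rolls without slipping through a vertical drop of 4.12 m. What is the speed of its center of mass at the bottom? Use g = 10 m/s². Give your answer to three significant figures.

v ≈ 7.03 m/s

Here I = (2/3)MR², so the shape factor k = I/(MR²) = 2/3.
Rolling without slipping gives ω = v/R, so the total kinetic energy is ½Mv² + ½Iω² = ½(1+k)Mv² = (5/6)Mv².
Setting Mgh = (5/6)Mv² gives v = √(2gh/(1+k)) = √(2·10·4.12/1.667) ≈ 7.03 m/s.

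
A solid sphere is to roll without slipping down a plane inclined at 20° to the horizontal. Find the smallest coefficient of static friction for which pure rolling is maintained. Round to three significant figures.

μ_min ≈ 0.104

Here I = (2/5)MR², so the shape factor k = I/(MR²) = 0.4.
Translational: Mg sinθ − f = Ma. Rotational about the CM: fR = Iα = kMRa, so f = kMa.
These give a = g sinθ/(1+k) and the required friction f = kMg sinθ/(1+k).
With N = Mg cosθ, the no-slip condition f ≤ μN gives μ_min = f/N = k tanθ/(1+k).
μ_min = 0.4 × tan20° / 1.4 ≈ 0.104.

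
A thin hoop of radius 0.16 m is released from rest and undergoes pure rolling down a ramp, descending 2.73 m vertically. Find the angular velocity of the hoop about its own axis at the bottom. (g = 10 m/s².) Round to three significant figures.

The moment of inertia is MR², giving k ≡ I/(MR²) = 1.
Pure rolling means v = ωR; then KE = ½Mv² + ½I(v/R)² = ½(1+k)Mv² = Mv².
Energy conservation Mgh = ½(1+k)Mv² gives v = √(2gh/(1+k)) = √(2 × 10 × 2.73 / 2) = 5.225 m/s.
The angular speed follows from ω = v/R = 5.225/0.16 ≈ 32.7 rad/s.

ω ≈ 32.7 rad/s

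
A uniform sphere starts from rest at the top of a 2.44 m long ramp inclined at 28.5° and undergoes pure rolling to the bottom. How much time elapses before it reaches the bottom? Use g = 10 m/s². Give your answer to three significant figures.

t ≈ 1.20 s

With I = (2/5)MR², the ratio k = I/(MR²) is 0.4.
Along the incline Mg sinθ − f = Ma, and torque about the center fR = Iα = kMR²(a/R) gives f = kMa.
Hence a = g sinθ/(1+k) = 10×sin28.5°/1.4 = 3.408 m/s².
Starting from rest, L = ½at², so t = √(2L/a) = √(2×2.44/3.408) ≈ 1.20 s.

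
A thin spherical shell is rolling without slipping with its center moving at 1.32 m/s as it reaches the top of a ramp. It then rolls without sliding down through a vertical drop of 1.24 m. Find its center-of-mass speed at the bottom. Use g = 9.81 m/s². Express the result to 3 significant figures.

Here I = (2/3)MR², so the shape factor k = I/(MR²) = 2/3.
Pure rolling means v = ωR; then KE = ½Mv² + ½I(v/R)² = ½(1+k)Mv² = (5/6)Mv².
Energy conservation: (5/6)Mv₀² + Mgh = (5/6)Mv², so v² = v₀² + 2gh/(1+k).
v = √(1.32² + 2×9.81×1.24/1.667) = √16.34 ≈ 4.04 m/s.

v ≈ 4.04 m/s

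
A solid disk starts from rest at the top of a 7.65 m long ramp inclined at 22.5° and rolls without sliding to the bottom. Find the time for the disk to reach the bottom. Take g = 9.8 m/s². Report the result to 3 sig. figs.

With I = (1/2)MR², the ratio k = I/(MR²) is 0.5.
Newton's second law down the slope: Mg sinθ − f = Ma. The torque equation fR = Iα (with α = a/R) gives f = kMa.
Hence a = g sinθ/(1+k) = 9.8×sin22.5°/1.5 = 2.5 m/s².
With constant a from rest, t = √(2L/a) = √(2·7.65/2.5) ≈ 2.47 s.

t ≈ 2.47 s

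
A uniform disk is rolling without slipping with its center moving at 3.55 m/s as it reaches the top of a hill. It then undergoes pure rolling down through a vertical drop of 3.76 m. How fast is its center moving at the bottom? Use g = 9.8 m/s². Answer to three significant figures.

v ≈ 7.86 m/s

The moment of inertia is (1/2)MR², giving k ≡ I/(MR²) = 0.5.
Since it rolls without slipping, ω = v/R and KE = ½Mv² + ½Iω² = ½(1+k)Mv² = (3/4)Mv².
Conserving energy between top and bottom: (3/4)Mv² = (3/4)Mv₀² + Mgh, hence v² = v₀² + 2gh/(1+k).
v = √(3.55² + 2×9.8×3.76/1.5) = √61.73 ≈ 7.86 m/s.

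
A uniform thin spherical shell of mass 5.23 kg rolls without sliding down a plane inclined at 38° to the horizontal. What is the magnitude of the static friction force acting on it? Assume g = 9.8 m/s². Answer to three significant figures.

f ≈ 12.6 N

The moment of inertia is (2/3)MR², giving k ≡ I/(MR²) = 2/3.
Newton's second law down the slope: Mg sinθ − f = Ma. The torque equation fR = Iα (with α = a/R) gives f = kMa.
Combining, a = g sinθ/(1+k) and f = kMa = kMg sinθ/(1+k).
f = (2/3) × 5.23 × 9.8 × sin38° / 1.667 ≈ 12.6 N.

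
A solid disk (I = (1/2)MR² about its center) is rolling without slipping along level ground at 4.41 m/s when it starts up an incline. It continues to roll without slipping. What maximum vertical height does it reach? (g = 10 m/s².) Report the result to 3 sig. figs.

h ≈ 1.46 m

The moment of inertia is (1/2)MR², giving k ≡ I/(MR²) = 0.5.
Pure rolling means v = ωR; then KE = ½Mv² + ½I(v/R)² = ½(1+k)Mv² = (3/4)Mv².
All of this converts to potential energy at the highest point: (3/4)Mv₀² = Mgh.
Thus h = (1+k)v₀²/(2g) = 1.5 × 4.41² / (2 × 10) ≈ 1.46 m.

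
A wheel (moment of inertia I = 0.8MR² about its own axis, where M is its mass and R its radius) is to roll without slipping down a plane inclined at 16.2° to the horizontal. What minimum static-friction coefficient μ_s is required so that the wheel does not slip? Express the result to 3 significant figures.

For this body I = 0.8MR², i.e. k = I/(MR²) = 0.8.
Translational: Mg sinθ − f = Ma. Rotational about the CM: fR = Iα = kMRa, so f = kMa.
These give a = g sinθ/(1+k) and the required friction f = kMg sinθ/(1+k).
The normal force is N = Mg cosθ, so μ_min = f/N = k tanθ/(1+k).
μ_min = 0.8 × tan16.2° / 1.8 ≈ 0.129.

μ_min ≈ 0.129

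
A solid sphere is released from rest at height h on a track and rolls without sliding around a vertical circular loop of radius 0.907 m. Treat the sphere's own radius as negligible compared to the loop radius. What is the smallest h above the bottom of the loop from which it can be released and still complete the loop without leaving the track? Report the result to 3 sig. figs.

h_min ≈ 2.45 m

The moment of inertia is (2/5)MR², giving k ≡ I/(MR²) = 0.4.
At the top of the loop, the minimum-contact condition is Mg = Mv_top²/r, so v_top² = gr.
With ω = v/R, the kinetic energy at speed v is ½(1+k)Mv² = (7/10)Mv².
Energy conservation from release (height h) to the top (height 2r): Mgh = Mg(2r) + (7/10)M·gr.
Thus h_min = 2r + (1+k)r/2 = r(2 + 1.4/2) = 0.907 × 2.7 ≈ 2.45 m.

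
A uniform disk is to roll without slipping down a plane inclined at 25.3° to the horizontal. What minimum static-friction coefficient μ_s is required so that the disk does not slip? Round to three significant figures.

μ_min ≈ 0.158

With I = (1/2)MR², the ratio k = I/(MR²) is 0.5.
Translational: Mg sinθ − f = Ma. Rotational about the CM: fR = Iα = kMRa, so f = kMa.
These give a = g sinθ/(1+k) and the required friction f = kMg sinθ/(1+k).
With N = Mg cosθ, the no-slip condition f ≤ μN gives μ_min = f/N = k tanθ/(1+k).
μ_min = 0.5 × tan25.3° / 1.5 ≈ 0.158.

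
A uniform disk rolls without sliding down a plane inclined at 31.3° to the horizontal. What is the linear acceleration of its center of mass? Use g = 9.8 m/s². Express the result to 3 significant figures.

a ≈ 3.39 m/s²

The moment of inertia is (1/2)MR², giving k ≡ I/(MR²) = 0.5.
Translational: Mg sinθ − f = Ma. Rotational about the CM: fR = Iα = kMRa, so f = kMa.
Eliminating f: Mg sinθ = (1+k)Ma, so a = g sinθ/(1+k) = 9.8 × sin31.3° / 1.5 ≈ 3.39 m/s².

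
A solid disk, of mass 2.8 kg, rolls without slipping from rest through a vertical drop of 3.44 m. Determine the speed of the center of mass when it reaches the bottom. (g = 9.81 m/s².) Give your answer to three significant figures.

v ≈ 6.71 m/s

With I = (1/2)MR², the ratio k = I/(MR²) is 0.5.
Since it rolls without slipping, ω = v/R and KE = ½Mv² + ½Iω² = ½(1+k)Mv² = (3/4)Mv².
Setting Mgh = (3/4)Mv² gives v = √(2gh/(1+k)) = √(2·9.81·3.44/1.5) ≈ 6.71 m/s.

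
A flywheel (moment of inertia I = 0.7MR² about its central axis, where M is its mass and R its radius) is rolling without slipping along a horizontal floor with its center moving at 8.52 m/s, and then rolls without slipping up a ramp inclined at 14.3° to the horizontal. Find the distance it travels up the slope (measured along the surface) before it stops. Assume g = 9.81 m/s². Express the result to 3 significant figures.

For this body I = 0.7MR², i.e. k = I/(MR²) = 0.7.
Pure rolling means v = ωR; then KE = ½Mv² + ½I(v/R)² = ½(1+k)Mv² = (17/20)Mv².
Setting this equal to Mgh gives the vertical rise h = (1+k)v₀²/(2g) = 1.7×8.52²/(2×9.81) = 6.29 m.
Along the incline, d = h/sinθ = 6.29/sin14.3° ≈ 25.5 m.

d ≈ 25.5 m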